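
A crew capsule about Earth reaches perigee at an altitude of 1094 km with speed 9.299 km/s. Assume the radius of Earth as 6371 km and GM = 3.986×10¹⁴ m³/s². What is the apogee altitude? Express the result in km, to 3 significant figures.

apogee altitude ≈ 25400 km

r_p = 6371 + 1094 = 7465.0 km = 7.465×10⁶ m.
Specific energy ε = v²/2 − μ/r = -1.016×10⁷ J/kg, so a = −μ/(2ε) = 1.962×10⁷ m.
The apsides satisfy r_p + r_a = 2a, so the apogee radius is 2a − r_p = 3.177×10⁷ m = 31767 km.
Apogee altitude = 31767 − 6371 = 25396 km.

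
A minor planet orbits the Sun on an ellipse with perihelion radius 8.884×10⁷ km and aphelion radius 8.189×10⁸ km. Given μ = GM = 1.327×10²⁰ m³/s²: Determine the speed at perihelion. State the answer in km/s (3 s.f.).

v ≈ 51.9 km/s

Semi-major axis a = (r_p + r_a)/2 = 4.5387×10⁸ km = 4.539×10¹¹ m.
Vis-viva: v² = μ(2/r − 1/a) = 1.327×10²⁰ × (2.251×10⁻¹¹ − 2.203×10⁻¹²) = 2.695×10⁹ m²/s².
v = 51910 m/s = 51.91 km/s.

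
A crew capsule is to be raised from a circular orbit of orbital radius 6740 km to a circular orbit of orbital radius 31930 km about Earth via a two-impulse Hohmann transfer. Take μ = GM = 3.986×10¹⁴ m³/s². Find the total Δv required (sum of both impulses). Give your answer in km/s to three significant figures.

Δv_total ≈ 3.64 km/s

r₁ = 6740 km = 6.740×10⁶ m.
r₂ = 31930 km = 3.193×10⁷ m.
Transfer ellipse a_t = (r₁ + r₂)/2 = 1.934×10⁷ m.
At r₁: circular v_c1 = √(μ/r₁) = 7690 m/s; transfer-perigee v_p = √[μ(2/r₁ − 1/a_t)] = 9882 m/s.
Δv₁ = v_p − v_c1 = 2192 m/s.
At r₂: circular v_c2 = √(μ/r₂) = 3533 m/s; transfer-apogee v_a = √[μ(2/r₂ − 1/a_t)] = 2086 m/s.
Δv₂ = v_c2 − v_a = 1447 m/s.
Total Δv = Δv₁ + Δv₂ = 3639 m/s = 3.639 km/s.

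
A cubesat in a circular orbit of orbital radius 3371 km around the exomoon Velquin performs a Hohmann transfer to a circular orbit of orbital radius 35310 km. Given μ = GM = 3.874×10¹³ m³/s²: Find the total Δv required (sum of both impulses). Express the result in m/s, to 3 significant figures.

Δv_total ≈ 1800 m/s

r₁ = 3371 km = 3.371×10⁶ m.
r₂ = 35310 km = 3.531×10⁷ m.
Transfer ellipse a_t = (r₁ + r₂)/2 = 1.934×10⁷ m.
At r₁: circular v_c1 = √(μ/r₁) = 3390 m/s; transfer-periapsis v_p = √[μ(2/r₁ − 1/a_t)] = 4581 m/s.
Δv₁ = v_p − v_c1 = 1191 m/s.
At r₂: circular v_c2 = √(μ/r₂) = 1047 m/s; transfer-apoapsis v_a = √[μ(2/r₂ − 1/a_t)] = 437.3 m/s.
Δv₂ = v_c2 − v_a = 610.1 m/s.
Total Δv = Δv₁ + Δv₂ = 1801 m/s.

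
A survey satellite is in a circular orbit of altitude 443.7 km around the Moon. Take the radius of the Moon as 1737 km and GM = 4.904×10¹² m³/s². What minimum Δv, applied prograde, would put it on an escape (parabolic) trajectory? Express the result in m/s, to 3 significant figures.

r = 1737 + 443.7 = 2180.7 km = 2.1807×10⁶ m.
Circular speed v_c = √(μ/r) = 1500 m/s.
Escape speed v_esc = √(2μ/r) = √2 × v_c = 2121 m/s.
Δv = v_esc − v_c = 621.2 m/s.

Δv ≈ 621 m/s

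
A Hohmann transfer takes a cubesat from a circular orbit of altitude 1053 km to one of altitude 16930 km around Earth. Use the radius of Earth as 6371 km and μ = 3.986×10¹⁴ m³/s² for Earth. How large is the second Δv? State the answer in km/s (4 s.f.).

r₁ = 6371 + 1053 = 7424.0 km = 7.4240×10⁶ m.
r₂ = 6371 + 16930 = 23301 km = 2.3301×10⁷ m.
Transfer ellipse a_t = (r₁ + r₂)/2 = 1.536×10⁷ m.
At r₁: circular v_c1 = √(μ/r₁) = 7327 m/s; transfer-perigee v_p = √[μ(2/r₁ − 1/a_t)] = 9024 m/s.
At r₂: circular v_c2 = √(μ/r₂) = 4136 m/s; transfer-apogee v_a = √[μ(2/r₂ − 1/a_t)] = 2875 m/s.
Δv₂ = v_c2 − v_a = 1261 m/s.
= 1.261 km/s.

Δv ≈ 1.261 km/s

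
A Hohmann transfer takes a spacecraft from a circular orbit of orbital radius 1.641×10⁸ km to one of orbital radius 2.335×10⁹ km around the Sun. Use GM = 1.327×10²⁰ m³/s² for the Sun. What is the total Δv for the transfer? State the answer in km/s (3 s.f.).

Δv_total ≈ 15.2 km/s

r₁ = 1.641×10⁸ km = 1.641×10¹¹ m.
r₂ = 2.335×10⁹ km = 2.335×10¹² m.
Transfer ellipse a_t = (r₁ + r₂)/2 = 1.250×10¹² m.
At r₁: circular v_c1 = √(μ/r₁) = 28440 m/s; transfer-perihelion v_p = √[μ(2/r₁ − 1/a_t)] = 38870 m/s.
Δv₁ = v_p − v_c1 = 10440 m/s.
At r₂: circular v_c2 = √(μ/r₂) = 7539 m/s; transfer-aphelion v_a = √[μ(2/r₂ − 1/a_t)] = 2732 m/s.
Δv₂ = v_c2 − v_a = 4807 m/s.
Total Δv = Δv₁ + Δv₂ = 15240 m/s = 15.24 km/s.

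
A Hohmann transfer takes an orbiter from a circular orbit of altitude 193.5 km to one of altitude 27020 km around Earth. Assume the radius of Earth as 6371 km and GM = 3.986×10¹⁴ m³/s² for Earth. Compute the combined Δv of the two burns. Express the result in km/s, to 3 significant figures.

r₁ = 6371 + 193.5 = 6564.5 km = 6.5645×10⁶ m.
r₂ = 6371 + 27020 = 33391 km = 3.3391×10⁷ m.
Transfer ellipse a_t = (r₁ + r₂)/2 = 1.998×10⁷ m.
At r₁: circular v_c1 = √(μ/r₁) = 7792 m/s; transfer-perigee v_p = √[μ(2/r₁ − 1/a_t)] = 10070 m/s.
Δv₁ = v_p − v_c1 = 2282 m/s.
At r₂: circular v_c2 = √(μ/r₂) = 3455 m/s; transfer-apogee v_a = √[μ(2/r₂ − 1/a_t)] = 1981 m/s.
Δv₂ = v_c2 − v_a = 1475 m/s.
Total Δv = Δv₁ + Δv₂ = 3756 m/s = 3.756 km/s.

Δv_total ≈ 3.76 km/s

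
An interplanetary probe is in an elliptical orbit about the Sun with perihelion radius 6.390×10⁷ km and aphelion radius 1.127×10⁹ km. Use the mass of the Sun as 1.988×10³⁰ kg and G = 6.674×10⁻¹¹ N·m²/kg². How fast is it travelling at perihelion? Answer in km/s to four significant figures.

μ = GM = 6.674×10⁻¹¹ × 1.988×10³⁰ = 1.327×10²⁰ m³/s².
Semi-major axis a = (r_p + r_a)/2 = 5.9545×10⁸ km = 5.954×10¹¹ m.
Vis-viva: v² = μ(2/r − 1/a) = 1.327×10²⁰ × (3.130×10⁻¹¹ − 1.679×10⁻¹²) = 3.930×10⁹ m²/s².
v = 62690 m/s = 62.69 km/s.

v ≈ 62.69 km/s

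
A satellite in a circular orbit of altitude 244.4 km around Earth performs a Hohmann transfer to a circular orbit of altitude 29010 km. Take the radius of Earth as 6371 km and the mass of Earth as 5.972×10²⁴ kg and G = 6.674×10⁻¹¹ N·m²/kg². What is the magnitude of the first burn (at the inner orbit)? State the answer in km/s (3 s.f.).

Δv ≈ 2.31 km/s

μ = GM = 6.674×10⁻¹¹ × 5.972×10²⁴ = 3.986×10¹⁴ m³/s².
r₁ = 6371 + 244.4 = 6615.4 km = 6.6154×10⁶ m.
r₂ = 6371 + 29010 = 35381 km = 3.5381×10⁷ m.
Transfer ellipse a_t = (r₁ + r₂)/2 = 2.100×10⁷ m.
At r₁: circular v_c1 = √(μ/r₁) = 7762 m/s; transfer-perigee v_p = √[μ(2/r₁ − 1/a_t)] = 10080 m/s.
Δv₁ = v_p − v_c1 = 2314 m/s.
= 2.314 km/s.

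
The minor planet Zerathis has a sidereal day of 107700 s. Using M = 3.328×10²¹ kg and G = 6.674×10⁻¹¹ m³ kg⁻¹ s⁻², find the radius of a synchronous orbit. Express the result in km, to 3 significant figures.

r_sync ≈ 4030 km

μ = GM = 6.674×10⁻¹¹ × 3.328×10²¹ = 2.221×10¹¹ m³/s².
A synchronous orbit has period T, so by Kepler's third law a = (μT²/4π²)^(1/3).
μT²/4π² = 2.221×10¹¹ × (1.077×10⁵)² / 39.48 = 6.526×10¹⁹ m³.
a = 4.026×10⁶ m = 4026.1 km.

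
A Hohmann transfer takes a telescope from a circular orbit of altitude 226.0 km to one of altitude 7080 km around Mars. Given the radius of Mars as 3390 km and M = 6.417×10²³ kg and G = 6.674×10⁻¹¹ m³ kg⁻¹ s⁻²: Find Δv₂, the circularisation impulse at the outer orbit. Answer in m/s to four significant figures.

μ = GM = 6.674×10⁻¹¹ × 6.417×10²³ = 4.283×10¹³ m³/s².
r₁ = 3390 + 226.0 = 3616.0 km = 3.6160×10⁶ m.
r₂ = 3390 + 7080 = 10470 km = 1.0470×10⁷ m.
Transfer ellipse a_t = (r₁ + r₂)/2 = 7.043×10⁶ m.
At r₁: circular v_c1 = √(μ/r₁) = 3441 m/s; transfer-periapsis v_p = √[μ(2/r₁ − 1/a_t)] = 4196 m/s.
At r₂: circular v_c2 = √(μ/r₂) = 2022 m/s; transfer-apoapsis v_a = √[μ(2/r₂ − 1/a_t)] = 1449 m/s.
Δv₂ = v_c2 − v_a = 573.3 m/s.

Δv ≈ 573.3 m/s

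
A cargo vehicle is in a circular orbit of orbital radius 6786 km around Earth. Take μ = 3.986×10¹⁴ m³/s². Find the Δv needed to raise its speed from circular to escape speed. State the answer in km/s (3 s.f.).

Δv ≈ 3.17 km/s

r = 6786 km = 6.786×10⁶ m.
Circular speed v_c = √(μ/r) = 7664 m/s.
Escape speed v_esc = √(2μ/r) = √2 × v_c = 10840 m/s.
Δv = v_esc − v_c = 3175 m/s = 3.175 km/s.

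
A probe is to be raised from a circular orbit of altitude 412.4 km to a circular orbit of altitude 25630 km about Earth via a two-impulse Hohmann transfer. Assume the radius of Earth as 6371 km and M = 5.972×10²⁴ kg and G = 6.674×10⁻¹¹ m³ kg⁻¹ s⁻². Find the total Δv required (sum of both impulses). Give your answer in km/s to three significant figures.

Δv_total ≈ 3.62 km/s

μ = GM = 6.674×10⁻¹¹ × 5.972×10²⁴ = 3.986×10¹⁴ m³/s².
r₁ = 6371 + 412.4 = 6783.4 km = 6.7834×10⁶ m.
r₂ = 6371 + 25630 = 32001 km = 3.2001×10⁷ m.
Transfer ellipse a_t = (r₁ + r₂)/2 = 1.939×10⁷ m.
At r₁: circular v_c1 = √(μ/r₁) = 7665 m/s; transfer-perigee v_p = √[μ(2/r₁ − 1/a_t)] = 9847 m/s.
Δv₁ = v_p − v_c1 = 2182 m/s.
At r₂: circular v_c2 = √(μ/r₂) = 3529 m/s; transfer-apogee v_a = √[μ(2/r₂ − 1/a_t)] = 2087 m/s.
Δv₂ = v_c2 − v_a = 1442 m/s.
Total Δv = Δv₁ + Δv₂ = 3623 m/s = 3.623 km/s.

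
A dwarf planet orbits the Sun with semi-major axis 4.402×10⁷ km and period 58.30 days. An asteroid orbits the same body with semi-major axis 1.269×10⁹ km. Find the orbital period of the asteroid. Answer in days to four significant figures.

T₂ ≈ 9024 days

Kepler's third law: T² ∝ a³, so T₂ = T₁ (a₂/a₁)^(3/2).
a₂/a₁ = 28.83, (a₂/a₁)^(3/2) = 154.8.
T₂ = 58.30 × 154.8 = 9024 days.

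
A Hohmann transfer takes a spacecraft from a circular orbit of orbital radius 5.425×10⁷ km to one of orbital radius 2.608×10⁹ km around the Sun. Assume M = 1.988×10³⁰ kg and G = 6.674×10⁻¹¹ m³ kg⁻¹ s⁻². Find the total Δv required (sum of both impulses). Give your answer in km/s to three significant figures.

μ = GM = 6.674×10⁻¹¹ × 1.988×10³⁰ = 1.327×10²⁰ m³/s².
r₁ = 5.425×10⁷ km = 5.425×10¹⁰ m.
r₂ = 2.608×10⁹ km = 2.608×10¹² m.
Transfer ellipse a_t = (r₁ + r₂)/2 = 1.331×10¹² m.
At r₁: circular v_c1 = √(μ/r₁) = 49450 m/s; transfer-perihelion v_p = √[μ(2/r₁ − 1/a_t)] = 69220 m/s.
Δv₁ = v_p − v_c1 = 19770 m/s.
At r₂: circular v_c2 = √(μ/r₂) = 7133 m/s; transfer-aphelion v_a = √[μ(2/r₂ − 1/a_t)] = 1440 m/s.
Δv₂ = v_c2 − v_a = 5693 m/s.
Total Δv = Δv₁ + Δv₂ = 25460 m/s = 25.46 km/s.

Δv_total ≈ 25.5 km/s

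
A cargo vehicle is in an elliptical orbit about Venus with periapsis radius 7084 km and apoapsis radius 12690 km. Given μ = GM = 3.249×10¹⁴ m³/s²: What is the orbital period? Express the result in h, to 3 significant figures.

Semi-major axis a = (r_p + r_a)/2 = (7084.0 + 12690)/2 = 9887.0 km = 9.887×10⁶ m.
By Kepler's third law T = 2π√(a³/μ) = 2π × 1.725×10³ = 1.084×10⁴ s.
= 3.010 h.

T ≈ 3.01 h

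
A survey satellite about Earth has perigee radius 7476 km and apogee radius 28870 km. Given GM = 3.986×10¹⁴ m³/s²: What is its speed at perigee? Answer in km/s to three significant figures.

Semi-major axis a = (r_p + r_a)/2 = 18173 km = 1.817×10⁷ m.
Vis-viva: v² = μ(2/r − 1/a) = 3.986×10¹⁴ × (2.675×10⁻⁷ − 5.503×10⁻⁸) = 8.470×10⁷ m²/s².
v = 9203 m/s = 9.203 km/s.

v ≈ 9.20 km/s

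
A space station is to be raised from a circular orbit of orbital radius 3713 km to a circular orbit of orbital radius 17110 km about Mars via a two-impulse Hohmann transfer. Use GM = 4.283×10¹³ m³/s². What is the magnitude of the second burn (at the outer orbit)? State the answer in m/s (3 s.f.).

Δv ≈ 637 m/s

r₁ = 3713 km = 3.713×10⁶ m.
r₂ = 17110 km = 1.711×10⁷ m.
Transfer ellipse a_t = (r₁ + r₂)/2 = 1.041×10⁷ m.
At r₁: circular v_c1 = √(μ/r₁) = 3396 m/s; transfer-periapsis v_p = √[μ(2/r₁ − 1/a_t)] = 4354 m/s.
At r₂: circular v_c2 = √(μ/r₂) = 1582 m/s; transfer-apoapsis v_a = √[μ(2/r₂ − 1/a_t)] = 944.8 m/s.
Δv₂ = v_c2 − v_a = 637.3 m/s.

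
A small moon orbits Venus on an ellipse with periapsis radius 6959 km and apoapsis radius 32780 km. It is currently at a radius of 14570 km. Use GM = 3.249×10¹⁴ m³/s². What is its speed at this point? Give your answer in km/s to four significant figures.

v ≈ 5.315 km/s

Semi-major axis a = (r_p + r_a)/2 = 19870 km = 1.987×10⁷ m.
Vis-viva: v² = μ(2/r − 1/a) = 3.249×10¹⁴ × (1.373×10⁻⁷ − 5.033×10⁻⁸) = 2.825×10⁷ m²/s².
v = 5315 m/s = 5.315 km/s.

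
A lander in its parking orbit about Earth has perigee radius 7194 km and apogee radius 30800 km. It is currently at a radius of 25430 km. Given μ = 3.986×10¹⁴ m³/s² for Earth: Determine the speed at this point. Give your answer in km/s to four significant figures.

v ≈ 3.220 km/s

Semi-major axis a = (r_p + r_a)/2 = 18997 km = 1.900×10⁷ m.
Vis-viva: v² = μ(2/r − 1/a) = 3.986×10¹⁴ × (7.865×10⁻⁸ − 5.264×10⁻⁸) = 1.037×10⁷ m²/s².
v = 3220 m/s = 3.220 km/s.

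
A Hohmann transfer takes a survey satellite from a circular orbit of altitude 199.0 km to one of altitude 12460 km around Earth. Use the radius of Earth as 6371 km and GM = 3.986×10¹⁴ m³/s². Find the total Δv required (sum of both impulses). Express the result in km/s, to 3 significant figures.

r₁ = 6371 + 199.0 = 6570.0 km = 6.5700×10⁶ m.
r₂ = 6371 + 12460 = 18831 km = 1.8831×10⁷ m.
Transfer ellipse a_t = (r₁ + r₂)/2 = 1.270×10⁷ m.
At r₁: circular v_c1 = √(μ/r₁) = 7789 m/s; transfer-perigee v_p = √[μ(2/r₁ − 1/a_t)] = 9484 m/s.
Δv₁ = v_p − v_c1 = 1695 m/s.
At r₂: circular v_c2 = √(μ/r₂) = 4601 m/s; transfer-apogee v_a = √[μ(2/r₂ − 1/a_t)] = 3309 m/s.
Δv₂ = v_c2 − v_a = 1292 m/s.
Total Δv = Δv₁ + Δv₂ = 2987 m/s = 2.987 km/s.

Δv_total ≈ 2.99 km/s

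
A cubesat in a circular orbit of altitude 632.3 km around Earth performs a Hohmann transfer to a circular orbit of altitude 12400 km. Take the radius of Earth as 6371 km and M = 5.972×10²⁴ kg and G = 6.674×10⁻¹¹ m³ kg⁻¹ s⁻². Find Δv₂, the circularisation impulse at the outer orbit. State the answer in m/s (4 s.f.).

μ = GM = 6.674×10⁻¹¹ × 5.972×10²⁴ = 3.986×10¹⁴ m³/s².
r₁ = 6371 + 632.3 = 7003.3 km = 7.0033×10⁶ m.
r₂ = 6371 + 12400 = 18771 km = 1.8771×10⁷ m.
Transfer ellipse a_t = (r₁ + r₂)/2 = 1.289×10⁷ m.
At r₁: circular v_c1 = √(μ/r₁) = 7544 m/s; transfer-perigee v_p = √[μ(2/r₁ − 1/a_t)] = 9105 m/s.
At r₂: circular v_c2 = √(μ/r₂) = 4608 m/s; transfer-apogee v_a = √[μ(2/r₂ − 1/a_t)] = 3397 m/s.
Δv₂ = v_c2 − v_a = 1211 m/s.

Δv ≈ 1211 m/s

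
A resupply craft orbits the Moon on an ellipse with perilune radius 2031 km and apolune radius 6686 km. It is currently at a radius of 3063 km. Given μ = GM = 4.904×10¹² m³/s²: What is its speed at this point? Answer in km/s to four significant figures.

v ≈ 1.441 km/s

Semi-major axis a = (r_p + r_a)/2 = 4358.5 km = 4.358×10⁶ m.
Vis-viva: v² = μ(2/r − 1/a) = 4.904×10¹² × (6.530×10⁻⁷ − 2.294×10⁻⁷) = 2.077×10⁶ m²/s².
v = 1441 m/s = 1.441 km/s.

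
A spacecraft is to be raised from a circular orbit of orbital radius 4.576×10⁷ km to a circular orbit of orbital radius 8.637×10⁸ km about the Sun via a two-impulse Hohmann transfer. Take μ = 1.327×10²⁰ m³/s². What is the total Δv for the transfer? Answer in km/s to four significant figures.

r₁ = 4.576×10⁷ km = 4.576×10¹⁰ m.
r₂ = 8.637×10⁸ km = 8.637×10¹¹ m.
Transfer ellipse a_t = (r₁ + r₂)/2 = 4.547×10¹¹ m.
At r₁: circular v_c1 = √(μ/r₁) = 53850 m/s; transfer-perihelion v_p = √[μ(2/r₁ − 1/a_t)] = 74220 m/s.
Δv₁ = v_p − v_c1 = 20370 m/s.
At r₂: circular v_c2 = √(μ/r₂) = 12400 m/s; transfer-aphelion v_a = √[μ(2/r₂ − 1/a_t)] = 3932 m/s.
Δv₂ = v_c2 − v_a = 8463 m/s.
Total Δv = Δv₁ + Δv₂ = 28830 m/s = 28.83 km/s.

Δv_total ≈ 28.83 km/s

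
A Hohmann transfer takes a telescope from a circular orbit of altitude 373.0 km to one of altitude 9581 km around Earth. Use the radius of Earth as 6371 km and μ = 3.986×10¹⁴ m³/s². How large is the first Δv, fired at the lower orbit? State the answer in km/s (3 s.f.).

r₁ = 6371 + 373.0 = 6744.0 km = 6.7440×10⁶ m.
r₂ = 6371 + 9581 = 15952 km = 1.5952×10⁷ m.
Transfer ellipse a_t = (r₁ + r₂)/2 = 1.135×10⁷ m.
At r₁: circular v_c1 = √(μ/r₁) = 7688 m/s; transfer-perigee v_p = √[μ(2/r₁ − 1/a_t)] = 9115 m/s.
Δv₁ = v_p − v_c1 = 1427 m/s.
= 1.427 km/s.

Δv ≈ 1.43 km/s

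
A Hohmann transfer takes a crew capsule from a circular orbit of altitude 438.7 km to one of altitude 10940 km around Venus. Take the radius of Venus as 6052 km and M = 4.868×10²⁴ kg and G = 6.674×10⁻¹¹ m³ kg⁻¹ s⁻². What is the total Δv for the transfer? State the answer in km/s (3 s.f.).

Δv_total ≈ 2.56 km/s

μ = GM = 6.674×10⁻¹¹ × 4.868×10²⁴ = 3.249×10¹⁴ m³/s².
r₁ = 6052 + 438.7 = 6490.7 km = 6.4907×10⁶ m.
r₂ = 6052 + 10940 = 16992 km = 1.6992×10⁷ m.
Transfer ellipse a_t = (r₁ + r₂)/2 = 1.174×10⁷ m.
At r₁: circular v_c1 = √(μ/r₁) = 7075 m/s; transfer-periapsis v_p = √[μ(2/r₁ − 1/a_t)] = 8511 m/s.
Δv₁ = v_p − v_c1 = 1436 m/s.
At r₂: circular v_c2 = √(μ/r₂) = 4373 m/s; transfer-apoapsis v_a = √[μ(2/r₂ − 1/a_t)] = 3251 m/s.
Δv₂ = v_c2 − v_a = 1122 m/s.
Total Δv = Δv₁ + Δv₂ = 2558 m/s = 2.558 km/s.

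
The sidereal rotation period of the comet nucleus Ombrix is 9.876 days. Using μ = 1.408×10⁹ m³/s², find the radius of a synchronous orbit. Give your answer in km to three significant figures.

T = 9.876 days = 8.533×10⁵ s.
A synchronous orbit has period T, so by Kepler's third law a = (μT²/4π²)^(1/3).
μT²/4π² = 1.408×10⁹ × (8.533×10⁵)² / 39.48 = 2.597×10¹⁹ m³.
a = 2.961×10⁶ m = 2961.3 km.

r_sync ≈ 2960 km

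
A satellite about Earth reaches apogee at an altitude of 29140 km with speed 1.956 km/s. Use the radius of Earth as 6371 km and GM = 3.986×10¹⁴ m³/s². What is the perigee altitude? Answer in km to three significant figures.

perigee altitude ≈ 924 km

r_a = 6371 + 29140 = 35511 km = 3.551×10⁷ m.
Specific energy ε = v²/2 − μ/r = -9.312×10⁶ J/kg, so a = −μ/(2ε) = 2.140×10⁷ m.
The apsides satisfy r_p + r_a = 2a, so the perigee radius is 2a − r_a = 7.295×10⁶ m = 7295.3 km.
Perigee altitude = 7295.3 − 6371 = 924.26 km.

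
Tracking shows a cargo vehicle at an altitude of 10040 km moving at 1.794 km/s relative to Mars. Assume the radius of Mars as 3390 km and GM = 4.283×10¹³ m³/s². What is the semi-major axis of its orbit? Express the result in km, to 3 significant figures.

r = 3390 + 10040 = 13430 km = 1.343×10⁷ m.
Specific orbital energy ε = v²/2 − μ/r = (1794)²/2 − 4.283×10¹³/1.343×10⁷ = -1.580×10⁶ J/kg.
Since ε = −μ/(2a), a = −μ/(2ε) = 1.355×10⁷ m = 13555 km.

a ≈ 13600 km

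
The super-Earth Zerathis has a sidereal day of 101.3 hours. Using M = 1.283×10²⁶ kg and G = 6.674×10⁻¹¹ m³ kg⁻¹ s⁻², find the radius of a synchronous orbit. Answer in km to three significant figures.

r_sync ≈ 3.07×10⁵ km

μ = GM = 6.674×10⁻¹¹ × 1.283×10²⁶ = 8.563×10¹⁵ m³/s².
T = 101.3 hours = 3.647×10⁵ s.
A synchronous orbit has period T, so by Kepler's third law a = (μT²/4π²)^(1/3).
μT²/4π² = 8.563×10¹⁵ × (3.647×10⁵)² / 39.48 = 2.885×10²⁵ m³.
a = 3.067×10⁸ m = 3.0668×10⁵ km.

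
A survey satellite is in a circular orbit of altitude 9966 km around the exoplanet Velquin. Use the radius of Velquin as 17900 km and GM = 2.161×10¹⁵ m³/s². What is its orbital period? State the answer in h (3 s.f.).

r = 17900 + 9966 = 27866 km = 2.7866×10⁷ m.
Kepler's third law: T = 2π√(r³/μ) = 2π√((2.787×10⁷)³ / 2.161×10¹⁵).
r³/μ = 1.001×10⁷ s², so T = 2π × 3.164×10³ = 1.988×10⁴ s.
Converting: 1.988×10⁴ s ÷ 3600 = 5.523 h.

T ≈ 5.52 h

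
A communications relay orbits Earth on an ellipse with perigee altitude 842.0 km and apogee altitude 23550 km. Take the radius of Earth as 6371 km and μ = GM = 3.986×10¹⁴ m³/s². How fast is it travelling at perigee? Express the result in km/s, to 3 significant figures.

v ≈ 9.44 km/s

r_p = 6371 + 842.0 = 7213.0 km = 7.2130×10⁶ m.
r_a = 6371 + 23550 = 29921 km = 2.9921×10⁷ m.
Semi-major axis a = (r_p + r_a)/2 = 18567 km = 1.857×10⁷ m.
Vis-viva: v² = μ(2/r − 1/a) = 3.986×10¹⁴ × (2.773×10⁻⁷ − 5.386×10⁻⁸) = 8.905×10⁷ m²/s².
v = 9437 m/s = 9.437 km/s.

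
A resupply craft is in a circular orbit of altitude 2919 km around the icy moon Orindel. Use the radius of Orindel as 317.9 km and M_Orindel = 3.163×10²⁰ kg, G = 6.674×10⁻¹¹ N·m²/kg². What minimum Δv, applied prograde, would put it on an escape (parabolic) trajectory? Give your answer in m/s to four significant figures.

μ = GM = 6.674×10⁻¹¹ × 3.163×10²⁰ = 2.111×10¹⁰ m³/s².
r = 317.9 + 2919 = 3236.9 km = 3.2369×10⁶ m.
Circular speed v_c = √(μ/r) = 80.76 m/s.
Escape speed v_esc = √(2μ/r) = √2 × v_c = 114.2 m/s.
Δv = v_esc − v_c = 33.45 m/s.

Δv ≈ 33.45 m/s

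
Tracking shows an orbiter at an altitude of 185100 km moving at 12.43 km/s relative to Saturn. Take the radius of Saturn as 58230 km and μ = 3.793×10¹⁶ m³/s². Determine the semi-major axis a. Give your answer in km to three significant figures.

r = 58230 + 185100 = 2.4333×10⁵ km = 2.433×10⁸ m.
Vis-viva rearranged: 1/a = 2/r − v²/μ = 8.219×10⁻⁹ − 4.073×10⁻⁹ = 4.146×10⁻⁹ m⁻¹.
a = 2.412×10⁸ m = 2.4120×10⁵ km.

a ≈ 2.41×10⁵ km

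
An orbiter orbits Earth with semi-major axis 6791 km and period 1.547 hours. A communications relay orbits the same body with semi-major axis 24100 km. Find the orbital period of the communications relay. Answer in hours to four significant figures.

T₂ ≈ 10.34 hours

Kepler's third law: T² ∝ a³, so T₂ = T₁ (a₂/a₁)^(3/2).
a₂/a₁ = 3.549, (a₂/a₁)^(3/2) = 6.685.
T₂ = 1.547 × 6.685 = 10.34 hours.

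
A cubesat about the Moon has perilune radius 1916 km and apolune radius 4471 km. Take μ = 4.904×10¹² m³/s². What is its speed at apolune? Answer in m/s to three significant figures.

v ≈ 811 m/s

Semi-major axis a = (r_p + r_a)/2 = 3193.5 km = 3.194×10⁶ m.
Vis-viva: v² = μ(2/r − 1/a) = 4.904×10¹² × (4.473×10⁻⁷ − 3.131×10⁻⁷) = 6.581×10⁵ m²/s².
v = 811.2 m/s.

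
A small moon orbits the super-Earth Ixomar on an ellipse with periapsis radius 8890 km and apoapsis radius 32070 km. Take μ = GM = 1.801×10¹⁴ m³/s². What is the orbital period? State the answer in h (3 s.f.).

Semi-major axis a = (r_p + r_a)/2 = (8890.0 + 32070)/2 = 20480 km = 2.048×10⁷ m.
By Kepler's third law T = 2π√(a³/μ) = 2π × 6.906×10³ = 4.339×10⁴ s.
= 12.05 h.

T ≈ 12.1 h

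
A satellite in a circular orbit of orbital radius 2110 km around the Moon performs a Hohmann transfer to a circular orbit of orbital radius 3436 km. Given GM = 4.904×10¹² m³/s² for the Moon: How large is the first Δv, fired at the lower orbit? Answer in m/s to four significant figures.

Δv ≈ 172.5 m/s

r₁ = 2110 km = 2.110×10⁶ m.
r₂ = 3436 km = 3.436×10⁶ m.
Transfer ellipse a_t = (r₁ + r₂)/2 = 2.773×10⁶ m.
At r₁: circular v_c1 = √(μ/r₁) = 1525 m/s; transfer-perilune v_p = √[μ(2/r₁ − 1/a_t)] = 1697 m/s.
Δv₁ = v_p − v_c1 = 172.5 m/s.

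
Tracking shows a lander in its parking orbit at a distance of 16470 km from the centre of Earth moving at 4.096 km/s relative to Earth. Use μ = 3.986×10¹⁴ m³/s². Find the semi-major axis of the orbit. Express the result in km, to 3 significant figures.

a ≈ 12600 km

r = 1.647×10⁷ m.
Specific orbital energy ε = v²/2 − μ/r = (4096)²/2 − 3.986×10¹⁴/1.647×10⁷ = -1.581×10⁷ J/kg.
Since ε = −μ/(2a), a = −μ/(2ε) = 1.260×10⁷ m = 12604 km.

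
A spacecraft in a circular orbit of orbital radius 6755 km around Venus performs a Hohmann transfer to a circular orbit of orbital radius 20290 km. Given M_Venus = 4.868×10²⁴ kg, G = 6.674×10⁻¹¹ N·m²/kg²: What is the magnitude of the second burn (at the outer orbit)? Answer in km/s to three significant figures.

Δv ≈ 1.17 km/s

μ = GM = 6.674×10⁻¹¹ × 4.868×10²⁴ = 3.249×10¹⁴ m³/s².
r₁ = 6755 km = 6.755×10⁶ m.
r₂ = 20290 km = 2.029×10⁷ m.
Transfer ellipse a_t = (r₁ + r₂)/2 = 1.352×10⁷ m.
At r₁: circular v_c1 = √(μ/r₁) = 6935 m/s; transfer-periapsis v_p = √[μ(2/r₁ − 1/a_t)] = 8495 m/s.
At r₂: circular v_c2 = √(μ/r₂) = 4002 m/s; transfer-apoapsis v_a = √[μ(2/r₂ − 1/a_t)] = 2828 m/s.
Δv₂ = v_c2 − v_a = 1173 m/s.
= 1.173 km/s.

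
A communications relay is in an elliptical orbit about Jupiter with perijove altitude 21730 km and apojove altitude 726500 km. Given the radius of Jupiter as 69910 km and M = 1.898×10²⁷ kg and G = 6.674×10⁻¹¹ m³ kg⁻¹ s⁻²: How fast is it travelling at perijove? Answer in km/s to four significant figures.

v ≈ 49.79 km/s

μ = GM = 6.674×10⁻¹¹ × 1.898×10²⁷ = 1.267×10¹⁷ m³/s².
r_p = 69910 + 21730 = 91640 km = 9.1640×10⁷ m.
r_a = 69910 + 726500 = 796410 km = 7.9641×10⁸ m.
Semi-major axis a = (r_p + r_a)/2 = 4.4402×10⁵ km = 4.440×10⁸ m.
Vis-viva: v² = μ(2/r − 1/a) = 1.267×10¹⁷ × (2.182×10⁻⁸ − 2.252×10⁻⁹) = 2.479×10⁹ m²/s².
v = 49790 m/s = 49.79 km/s.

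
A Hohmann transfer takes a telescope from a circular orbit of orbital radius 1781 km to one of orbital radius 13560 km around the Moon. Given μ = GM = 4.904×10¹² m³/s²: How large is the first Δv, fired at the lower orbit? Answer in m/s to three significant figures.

r₁ = 1781 km = 1.781×10⁶ m.
r₂ = 13560 km = 1.356×10⁷ m.
Transfer ellipse a_t = (r₁ + r₂)/2 = 7.670×10⁶ m.
At r₁: circular v_c1 = √(μ/r₁) = 1659 m/s; transfer-perilune v_p = √[μ(2/r₁ − 1/a_t)] = 2206 m/s.
Δv₁ = v_p − v_c1 = 546.9 m/s.

Δv ≈ 547 m/s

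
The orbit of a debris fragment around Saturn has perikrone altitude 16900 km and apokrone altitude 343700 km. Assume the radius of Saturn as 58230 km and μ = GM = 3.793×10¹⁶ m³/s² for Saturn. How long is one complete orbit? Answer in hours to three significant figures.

T ≈ 33.0 hours

r_p = 58230 + 16900 = 75130 km = 7.5130×10⁷ m.
r_a = 58230 + 343700 = 401930 km = 4.0193×10⁸ m.
Semi-major axis a = (r_p + r_a)/2 = (75130 + 4.0193×10⁵)/2 = 2.3853×10⁵ km = 2.385×10⁸ m.
By Kepler's third law T = 2π√(a³/μ) = 2π × 1.892×10⁴ = 1.189×10⁵ s.
= 33.01 hours.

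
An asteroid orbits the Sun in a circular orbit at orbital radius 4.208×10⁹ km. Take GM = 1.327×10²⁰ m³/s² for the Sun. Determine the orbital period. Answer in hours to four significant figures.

r = 4.208×10⁹ km = 4.208×10¹² m.
Kepler's third law: T = 2π√(r³/μ) = 2π√((4.208×10¹²)³ / 1.327×10²⁰).
r³/μ = 5.615×10¹⁷ s², so T = 2π × 7.493×10⁸ = 4.708×10⁹ s.
Converting: 4.708×10⁹ s ÷ 3600 = 1.308×10⁶ hours.

T ≈ 1308000 hours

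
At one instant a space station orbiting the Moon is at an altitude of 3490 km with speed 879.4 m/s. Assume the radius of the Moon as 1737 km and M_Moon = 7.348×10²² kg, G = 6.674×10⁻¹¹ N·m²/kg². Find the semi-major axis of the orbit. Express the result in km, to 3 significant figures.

μ = GM = 6.674×10⁻¹¹ × 7.348×10²² = 4.904×10¹² m³/s².
r = 1737 + 3490 = 5227.0 km = 5.227×10⁶ m.
Vis-viva rearranged: 1/a = 2/r − v²/μ = 3.826×10⁻⁷ − 1.577×10⁻⁷ = 2.249×10⁻⁷ m⁻¹.
a = 4.446×10⁶ m = 4445.8 km.

a ≈ 4450 km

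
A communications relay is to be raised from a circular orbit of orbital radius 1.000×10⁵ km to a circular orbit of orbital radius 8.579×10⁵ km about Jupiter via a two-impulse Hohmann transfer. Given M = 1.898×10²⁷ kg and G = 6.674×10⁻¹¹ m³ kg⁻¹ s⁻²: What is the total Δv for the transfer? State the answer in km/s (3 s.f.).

Δv_total ≈ 18.6 km/s

μ = GM = 6.674×10⁻¹¹ × 1.898×10²⁷ = 1.267×10¹⁷ m³/s².
r₁ = 1.000×10⁵ km = 1.000×10⁸ m.
r₂ = 8.579×10⁵ km = 8.579×10⁸ m.
Transfer ellipse a_t = (r₁ + r₂)/2 = 4.790×10⁸ m.
At r₁: circular v_c1 = √(μ/r₁) = 35590 m/s; transfer-perijove v_p = √[μ(2/r₁ − 1/a_t)] = 47630 m/s.
Δv₁ = v_p − v_c1 = 12040 m/s.
At r₂: circular v_c2 = √(μ/r₂) = 12150 m/s; transfer-apojove v_a = √[μ(2/r₂ − 1/a_t)] = 5552 m/s.
Δv₂ = v_c2 − v_a = 6599 m/s.
Total Δv = Δv₁ + Δv₂ = 18640 m/s = 18.64 km/s.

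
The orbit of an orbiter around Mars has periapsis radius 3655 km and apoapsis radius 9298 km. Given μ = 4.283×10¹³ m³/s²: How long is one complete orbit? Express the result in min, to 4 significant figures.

Semi-major axis a = (r_p + r_a)/2 = (3655.0 + 9298.0)/2 = 6476.5 km = 6.476×10⁶ m.
By Kepler's third law T = 2π√(a³/μ) = 2π × 2.518×10³ = 1.582×10⁴ s.
= 263.7 min.

T ≈ 263.7 min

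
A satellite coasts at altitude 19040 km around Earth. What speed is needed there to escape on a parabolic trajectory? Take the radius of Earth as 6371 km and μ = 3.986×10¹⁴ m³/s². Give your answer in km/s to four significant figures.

v_esc ≈ 5.601 km/s

r = 6371 + 19040 = 25411 km = 2.5411×10⁷ m.
Escape speed v_esc = √(2μ/r) = √(2 × 3.986×10¹⁴ / 2.541×10⁷) = √(3.137×10⁷) = 5601 m/s.
= 5.601 km/s.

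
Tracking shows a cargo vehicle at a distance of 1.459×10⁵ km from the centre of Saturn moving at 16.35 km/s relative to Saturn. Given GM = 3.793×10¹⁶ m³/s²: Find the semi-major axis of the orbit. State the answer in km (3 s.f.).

r = 1.459×10⁸ m.
Specific orbital energy ε = v²/2 − μ/r = (16350)²/2 − 3.793×10¹⁶/1.459×10⁸ = -1.263×10⁸ J/kg.
Since ε = −μ/(2a), a = −μ/(2ε) = 1.501×10⁸ m = 1.5014×10⁵ km.

a ≈ 1.50×10⁵ km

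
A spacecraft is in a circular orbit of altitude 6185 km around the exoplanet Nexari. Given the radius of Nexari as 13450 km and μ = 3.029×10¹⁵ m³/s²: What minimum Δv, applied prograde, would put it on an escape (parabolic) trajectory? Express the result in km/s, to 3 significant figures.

r = 13450 + 6185 = 19635 km = 1.9635×10⁷ m.
Circular speed v_c = √(μ/r) = 12420 m/s.
Escape speed v_esc = √(2μ/r) = √2 × v_c = 17570 m/s.
Δv = v_esc − v_c = 5145 m/s = 5.145 km/s.

Δv ≈ 5.14 km/s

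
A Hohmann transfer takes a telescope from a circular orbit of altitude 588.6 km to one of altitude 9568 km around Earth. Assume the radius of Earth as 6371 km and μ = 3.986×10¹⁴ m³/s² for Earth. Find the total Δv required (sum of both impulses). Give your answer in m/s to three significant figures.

Δv_total ≈ 2460 m/s

r₁ = 6371 + 588.6 = 6959.6 km = 6.9596×10⁶ m.
r₂ = 6371 + 9568 = 15939 km = 1.5939×10⁷ m.
Transfer ellipse a_t = (r₁ + r₂)/2 = 1.145×10⁷ m.
At r₁: circular v_c1 = √(μ/r₁) = 7568 m/s; transfer-perigee v_p = √[μ(2/r₁ − 1/a_t)] = 8929 m/s.
Δv₁ = v_p − v_c1 = 1361 m/s.
At r₂: circular v_c2 = √(μ/r₂) = 5001 m/s; transfer-apogee v_a = √[μ(2/r₂ − 1/a_t)] = 3899 m/s.
Δv₂ = v_c2 − v_a = 1102 m/s.
Total Δv = Δv₁ + Δv₂ = 2463 m/s.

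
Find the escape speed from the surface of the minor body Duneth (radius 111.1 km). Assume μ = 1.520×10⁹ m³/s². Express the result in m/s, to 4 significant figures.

r = R = 1.111×10⁵ m.
Escape speed v_esc = √(2μ/r) = √(2 × 1.520×10⁹ / 1.111×10⁵) = √(2.736×10⁴) = 165.4 m/s.

v_esc ≈ 165.4 m/s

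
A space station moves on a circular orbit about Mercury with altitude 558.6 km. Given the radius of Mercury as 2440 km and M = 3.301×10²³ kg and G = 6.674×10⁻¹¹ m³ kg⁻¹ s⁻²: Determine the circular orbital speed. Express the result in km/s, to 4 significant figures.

v ≈ 2.711 km/s

μ = GM = 6.674×10⁻¹¹ × 3.301×10²³ = 2.203×10¹³ m³/s².
r = 2440 + 558.6 = 2998.6 km = 2.9986×10⁶ m.
For a circular orbit v = √(μ/r) = √(2.203×10¹³ / 2.999×10⁶) = √(7.347×10⁶) = 2711 m/s.
That is 2.711 km/s.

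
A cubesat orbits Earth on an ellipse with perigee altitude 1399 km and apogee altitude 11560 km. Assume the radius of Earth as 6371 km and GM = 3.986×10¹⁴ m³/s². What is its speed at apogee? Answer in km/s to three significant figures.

v ≈ 3.67 km/s

r_p = 6371 + 1399 = 7770.0 km = 7.7700×10⁶ m.
r_a = 6371 + 11560 = 17931 km = 1.7931×10⁷ m.
Semi-major axis a = (r_p + r_a)/2 = 12850 km = 1.285×10⁷ m.
Vis-viva: v² = μ(2/r − 1/a) = 3.986×10¹⁴ × (1.115×10⁻⁷ − 7.782×10⁻⁸) = 1.344×10⁷ m²/s².
v = 3666 m/s = 3.666 km/s.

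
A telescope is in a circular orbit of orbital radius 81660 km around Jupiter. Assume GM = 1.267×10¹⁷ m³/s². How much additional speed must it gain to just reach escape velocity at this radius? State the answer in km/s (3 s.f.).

r = 81660 km = 8.166×10⁷ m.
Circular speed v_c = √(μ/r) = 39390 m/s.
Escape speed v_esc = √(2μ/r) = √2 × v_c = 55710 m/s.
Δv = v_esc − v_c = 16320 m/s = 16.32 km/s.

Δv ≈ 16.3 km/s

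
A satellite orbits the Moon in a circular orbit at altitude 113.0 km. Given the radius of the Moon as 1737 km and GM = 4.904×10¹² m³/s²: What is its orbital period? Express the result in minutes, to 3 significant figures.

T ≈ 119 minutes

r = 1737 + 113.0 = 1850.0 km = 1.8500×10⁶ m.
Kepler's third law: T = 2π√(r³/μ) = 2π√((1.850×10⁶)³ / 4.904×10¹²).
r³/μ = 1.291×10⁶ s², so T = 2π × 1.136×10³ = 7.139×10³ s.
Converting: 7.139×10³ s ÷ 60.00 = 119.0 minutes.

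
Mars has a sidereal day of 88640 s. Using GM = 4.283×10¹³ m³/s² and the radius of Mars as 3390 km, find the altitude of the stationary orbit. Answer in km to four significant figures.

A synchronous orbit has period T, so by Kepler's third law a = (μT²/4π²)^(1/3).
μT²/4π² = 4.283×10¹³ × (8.864×10⁴)² / 39.48 = 8.524×10²¹ m³.
a = 2.043×10⁷ m = 20428 km.
Altitude h = a − R = 20428 − 3390 = 17038 km.

h_sync ≈ 17040 km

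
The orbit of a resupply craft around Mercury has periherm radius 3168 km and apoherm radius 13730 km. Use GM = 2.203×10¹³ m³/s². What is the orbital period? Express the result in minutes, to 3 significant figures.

T ≈ 548 minutes

Semi-major axis a = (r_p + r_a)/2 = (3168.0 + 13730)/2 = 8449.0 km = 8.449×10⁶ m.
By Kepler's third law T = 2π√(a³/μ) = 2π × 5.232×10³ = 3.288×10⁴ s.
= 547.9 minutes.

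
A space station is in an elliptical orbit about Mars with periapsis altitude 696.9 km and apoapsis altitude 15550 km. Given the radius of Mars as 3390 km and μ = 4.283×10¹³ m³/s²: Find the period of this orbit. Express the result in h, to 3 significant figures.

T ≈ 10.4 h

r_p = 3390 + 696.9 = 4086.9 km = 4.0869×10⁶ m.
r_a = 3390 + 15550 = 18940 km = 1.8940×10⁷ m.
Semi-major axis a = (r_p + r_a)/2 = (4086.9 + 18940)/2 = 11513 km = 1.151×10⁷ m.
By Kepler's third law T = 2π√(a³/μ) = 2π × 5.969×10³ = 3.751×10⁴ s.
= 10.42 h.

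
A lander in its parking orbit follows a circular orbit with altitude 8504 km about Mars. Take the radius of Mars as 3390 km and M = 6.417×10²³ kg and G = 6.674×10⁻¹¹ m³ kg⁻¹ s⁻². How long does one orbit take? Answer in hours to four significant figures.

μ = GM = 6.674×10⁻¹¹ × 6.417×10²³ = 4.283×10¹³ m³/s².
r = 3390 + 8504 = 11894 km = 1.1894×10⁷ m.
Kepler's third law: T = 2π√(r³/μ) = 2π√((1.189×10⁷)³ / 4.283×10¹³).
r³/μ = 3.929×10⁷ s², so T = 2π × 6.268×10³ = 3.938×10⁴ s.
Converting: 3.938×10⁴ s ÷ 3600 = 10.94 hours.

T ≈ 10.94 hours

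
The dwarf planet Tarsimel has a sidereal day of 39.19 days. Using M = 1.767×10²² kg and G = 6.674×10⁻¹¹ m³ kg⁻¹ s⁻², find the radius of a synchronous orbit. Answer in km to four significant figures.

μ = GM = 6.674×10⁻¹¹ × 1.767×10²² = 1.179×10¹² m³/s².
T = 39.19 days = 3.386×10⁶ s.
A synchronous orbit has period T, so by Kepler's third law a = (μT²/4π²)^(1/3).
μT²/4π² = 1.179×10¹² × (3.386×10⁶)² / 39.48 = 3.425×10²³ m³.
a = 6.996×10⁷ m = 69965 km.

r_sync ≈ 69960 km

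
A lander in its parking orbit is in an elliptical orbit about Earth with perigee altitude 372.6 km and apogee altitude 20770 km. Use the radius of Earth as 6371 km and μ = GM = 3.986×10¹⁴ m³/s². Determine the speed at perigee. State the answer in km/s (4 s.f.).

v ≈ 9.731 km/s

r_p = 6371 + 372.6 = 6743.6 km = 6.7436×10⁶ m.
r_a = 6371 + 20770 = 27141 km = 2.7141×10⁷ m.
Semi-major axis a = (r_p + r_a)/2 = 16942 km = 1.694×10⁷ m.
Vis-viva: v² = μ(2/r − 1/a) = 3.986×10¹⁴ × (2.966×10⁻⁷ − 5.902×10⁻⁸) = 9.469×10⁷ m²/s².
v = 9731 m/s = 9.731 km/s.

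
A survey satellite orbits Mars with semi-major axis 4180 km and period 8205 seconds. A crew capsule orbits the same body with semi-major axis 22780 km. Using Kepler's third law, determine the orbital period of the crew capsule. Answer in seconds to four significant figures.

T₂ ≈ 1.044×10⁵ seconds

Kepler's third law: T² ∝ a³, so T₂ = T₁ (a₂/a₁)^(3/2).
a₂/a₁ = 5.450, (a₂/a₁)^(3/2) = 12.72.
T₂ = 8205 × 12.72 = 1.044×10⁵ seconds.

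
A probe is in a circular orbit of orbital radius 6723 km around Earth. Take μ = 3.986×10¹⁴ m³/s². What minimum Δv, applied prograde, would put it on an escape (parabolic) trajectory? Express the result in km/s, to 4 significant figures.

Δv ≈ 3.189 km/s

r = 6723 km = 6.723×10⁶ m.
Circular speed v_c = √(μ/r) = 7700 m/s.
Escape speed v_esc = √(2μ/r) = √2 × v_c = 10890 m/s.
Δv = v_esc − v_c = 3189 m/s = 3.189 km/s.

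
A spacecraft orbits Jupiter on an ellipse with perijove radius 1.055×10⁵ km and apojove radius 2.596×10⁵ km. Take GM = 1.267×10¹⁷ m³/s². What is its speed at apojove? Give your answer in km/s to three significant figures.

v ≈ 16.8 km/s

Semi-major axis a = (r_p + r_a)/2 = 1.8255×10⁵ km = 1.826×10⁸ m.
Vis-viva: v² = μ(2/r − 1/a) = 1.267×10¹⁷ × (7.704×10⁻⁹ − 5.478×10⁻⁹) = 2.821×10⁸ m²/s².
v = 16790 m/s = 16.79 km/s.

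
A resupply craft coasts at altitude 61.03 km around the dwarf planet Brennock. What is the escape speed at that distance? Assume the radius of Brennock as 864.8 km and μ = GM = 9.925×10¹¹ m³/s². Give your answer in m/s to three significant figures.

v_esc ≈ 1460 m/s

r = 864.8 + 61.03 = 925.83 km = 9.2583×10⁵ m.
Escape speed v_esc = √(2μ/r) = √(2 × 9.925×10¹¹ / 9.258×10⁵) = √(2.144×10⁶) = 1464 m/s.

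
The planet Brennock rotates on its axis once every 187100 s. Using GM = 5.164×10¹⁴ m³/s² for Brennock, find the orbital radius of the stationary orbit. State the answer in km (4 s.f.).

r_sync ≈ 77080 km

A synchronous orbit has period T, so by Kepler's third law a = (μT²/4π²)^(1/3).
μT²/4π² = 5.164×10¹⁴ × (1.871×10⁵)² / 39.48 = 4.579×10²³ m³.
a = 7.708×10⁷ m = 77077 km.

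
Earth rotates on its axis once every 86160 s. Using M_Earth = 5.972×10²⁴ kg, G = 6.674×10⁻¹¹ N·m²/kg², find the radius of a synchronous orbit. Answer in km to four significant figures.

r_sync ≈ 42160 km

μ = GM = 6.674×10⁻¹¹ × 5.972×10²⁴ = 3.986×10¹⁴ m³/s².
A synchronous orbit has period T, so by Kepler's third law a = (μT²/4π²)^(1/3).
μT²/4π² = 3.986×10¹⁴ × (8.616×10⁴)² / 39.48 = 7.495×10²² m³.
a = 4.216×10⁷ m = 42162 km.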